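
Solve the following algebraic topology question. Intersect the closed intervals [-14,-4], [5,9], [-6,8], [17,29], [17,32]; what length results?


Intersection = [max(a_i), min(b_i)] = [17, -4].
Since 17 > -4, the intersection is empty.
Length = 0

0


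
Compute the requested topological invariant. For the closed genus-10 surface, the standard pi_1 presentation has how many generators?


Standard presentation: pi_1(Sigma_g) = <a_1,b_1,...,a_g,b_g | [a_1,b_1]...[a_g,b_g] = 1>.
Number of generators = 2g = 2*10 = 20

20


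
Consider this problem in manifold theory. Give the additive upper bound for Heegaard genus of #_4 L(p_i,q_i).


Heegaard genus satisfies g(A#B) <= g(A) + g(B).
Each lens space has g = 1.
Upper bound: 4 * 1 = 4

4


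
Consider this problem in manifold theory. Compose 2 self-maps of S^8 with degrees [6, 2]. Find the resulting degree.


Degree is multiplicative: deg(composition) = product of degrees.
= (6) * (2) = 12

12


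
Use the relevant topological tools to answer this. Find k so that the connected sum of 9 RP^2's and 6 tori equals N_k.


Since a >= 1, the sum is non-orientable; each T^2 can be replaced by RP^2 # RP^2 (since T^2#RP^2 = 3RP^2).
Total crosscaps k = 9 + 2*6 = 21.
Check via chi: chi = 9*1 + 6*0 - (9+6-1)*2 = -19 = 2 - k = -19. Consistent.

21


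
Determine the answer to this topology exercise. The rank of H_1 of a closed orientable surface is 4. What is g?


For a closed orientable surface: b_1 = 2g.
4 = 2g
g = 4 / 2 = 2

2


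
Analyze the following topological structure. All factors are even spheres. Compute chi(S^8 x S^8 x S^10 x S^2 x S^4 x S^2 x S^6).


chi is multiplicative: chi(X x Y) = chi(X) chi(Y).
Each even-dim sphere has chi = 2. There are 7 factors.
chi = 2^7 = 128

128


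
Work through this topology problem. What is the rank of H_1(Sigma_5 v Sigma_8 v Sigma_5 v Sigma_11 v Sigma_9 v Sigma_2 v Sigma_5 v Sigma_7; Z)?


For a wedge X v Y: reduced H_k(X v Y) = H_k(X) + H_k(Y).
Each Sigma_g contributes b_1 = 2g.
b_1 = 10 + 16 + 10 + 22 + 18 + 4 + 10 + 14 = 104

104


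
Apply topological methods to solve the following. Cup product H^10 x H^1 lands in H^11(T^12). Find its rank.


Cup product: H^p x H^q -> H^{p+q}; here p+q = 10+1 = 11.
rank H^k(T^n) = C(n,k).
C(12,11) = 12

12


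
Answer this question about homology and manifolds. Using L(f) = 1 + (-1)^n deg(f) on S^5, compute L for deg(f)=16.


On S^5: L(f) = tr(f_0*) + (-1)^5 tr(f_5*) = 1 + (-1)^5 * deg(f).
L(f) = 1 + (-1)^5 * 16 = 1 + -16 = -15

-15


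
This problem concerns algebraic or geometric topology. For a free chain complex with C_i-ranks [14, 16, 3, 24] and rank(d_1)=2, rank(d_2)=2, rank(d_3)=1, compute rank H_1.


rank H_k = rank(ker d_k) - rank(im d_{k+1}).
rank(ker d_1) = rank(C_1) - rank(d_1) = 16 - 2 = 14.
rank(im d_{1+1}) = 2.
rank H_1 = 14 - 2 = 12

12


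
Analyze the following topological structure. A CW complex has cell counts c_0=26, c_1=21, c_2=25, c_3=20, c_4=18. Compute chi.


chi = sum_k (-1)^k c_k.
= (-1)^0*26 + (-1)^1*21 + (-1)^2*25 + (-1)^3*20 + (-1)^4*18
= (26) + (-21) + (25) + (-20) + (18)
= 28

28


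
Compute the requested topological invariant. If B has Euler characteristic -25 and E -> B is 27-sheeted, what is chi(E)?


For a finite covering: chi(E) = (number of sheets) * chi(B).
chi(E) = 27 * (-25) = -675

-675


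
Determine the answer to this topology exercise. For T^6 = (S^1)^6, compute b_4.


By the Kunneth formula, b_k(T^n) = C(n,k).
b_4(T^6) = C(6,4).
C(6,4) = 6!/(4!*2!) = 15

15


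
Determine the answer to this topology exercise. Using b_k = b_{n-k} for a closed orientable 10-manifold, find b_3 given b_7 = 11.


Poincare duality for closed orientable n-manifolds: b_k = b_{n-k}.
Here n = 10, so b_3 = b_7 = 11

11


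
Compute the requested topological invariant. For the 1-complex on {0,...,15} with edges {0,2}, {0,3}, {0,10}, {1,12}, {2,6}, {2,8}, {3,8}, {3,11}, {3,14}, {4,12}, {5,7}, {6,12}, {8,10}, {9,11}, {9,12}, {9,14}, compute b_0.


Run DFS/union-find over 16 vertices.
V = 16, E = 16.
Number of components = 4

4


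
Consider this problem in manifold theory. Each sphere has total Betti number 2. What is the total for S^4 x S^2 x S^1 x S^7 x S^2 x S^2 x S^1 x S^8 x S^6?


Total Betti number is multiplicative under products.
Each S^d (d>=1) has total Betti number 2.
There are 9 sphere factors.
Total = 2^9 = 512

512


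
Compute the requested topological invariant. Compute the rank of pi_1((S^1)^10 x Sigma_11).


pi_1(A x B) = pi_1(A) x pi_1(B); rank of abelianization = b_1.
b_1(T^10) = 10, b_1(Sigma_11) = 2*11 = 22.
b_1(product) = 10 + 22 = 32

32


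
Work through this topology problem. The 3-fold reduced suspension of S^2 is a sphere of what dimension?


Each suspension raises dimension by 1: Sigma S^n = S^{n+1}.
Sigma^3 S^2 = S^{2+3} = S^5

5


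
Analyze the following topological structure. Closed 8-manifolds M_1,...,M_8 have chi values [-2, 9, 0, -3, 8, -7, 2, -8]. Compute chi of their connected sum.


For n-manifolds: chi(A#B) = chi(A) + chi(B) - chi(S^8).
chi(S^8) = 1 + (-1)^8 = 2.
chi(#) = (sum chi_i) - (8-1)*chi(S^8) = -1 - 7*2 = -15

-15


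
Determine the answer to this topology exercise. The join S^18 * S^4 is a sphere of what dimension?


Join of spheres: S^m * S^n = S^{m+n+1}.
dim = 18 + 4 + 1 = 23

23


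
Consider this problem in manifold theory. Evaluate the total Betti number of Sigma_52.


For Sigma_52: b_0 = 1, b_1 = 2g = 104, b_2 = 1.
Total = 1 + 104 + 1 = 106

106


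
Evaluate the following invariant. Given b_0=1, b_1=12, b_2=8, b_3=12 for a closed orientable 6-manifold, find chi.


By Poincare duality b_k = b_{6-k}, so full Betti numbers: b_0=1, b_1=12, b_2=8, b_3=12, b_4=8, b_5=12, b_6=1.
chi = sum (-1)^k b_k = -18

-18


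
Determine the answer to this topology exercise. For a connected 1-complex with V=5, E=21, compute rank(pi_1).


For a connected graph: rank(pi_1) = b_1 = E - V + 1 = 1 - chi.
chi = V - E = 5 - 21 = -16.
rank = 1 - (-16) = 21 - 5 + 1 = 17

17


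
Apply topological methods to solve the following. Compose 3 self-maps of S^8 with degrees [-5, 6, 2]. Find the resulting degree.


Degree is multiplicative: deg(composition) = product of degrees.
= (-5) * (6) * (2) = -60

-60


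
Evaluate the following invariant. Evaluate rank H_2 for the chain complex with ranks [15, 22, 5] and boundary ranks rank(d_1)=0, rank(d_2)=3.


rank H_k = rank(ker d_k) - rank(im d_{k+1}).
rank(ker d_2) = rank(C_2) - rank(d_2) = 5 - 3 = 2.
rank(im d_{2+1}) = 0.
rank H_2 = 2 - 0 = 2

2


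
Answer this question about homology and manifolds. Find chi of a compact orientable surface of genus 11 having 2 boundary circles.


For a compact orientable surface with genus g and b boundary components: chi = 2 - 2g - b.
chi = 2 - 2*11 - 2 = 2 - 22 - 2 = -22

-22


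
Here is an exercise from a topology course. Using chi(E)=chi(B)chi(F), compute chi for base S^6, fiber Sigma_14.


chi(S^6) = 2 (n even), chi(Sigma_14) = 2 - 2*14 = -26.
chi(E) = 2 * (-26) = -52

-52


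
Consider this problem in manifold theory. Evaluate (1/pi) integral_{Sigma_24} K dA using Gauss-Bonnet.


Gauss-Bonnet: integral K dA = 2*pi*chi(M).
chi(Sigma_24) = 2 - 2*24 = -46.
(integral K dA)/pi = 2*chi = 2*(-46) = -92

-92


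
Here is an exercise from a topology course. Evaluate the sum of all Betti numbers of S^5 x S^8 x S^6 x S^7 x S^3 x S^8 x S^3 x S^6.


Total Betti number is multiplicative under products.
Each S^d (d>=1) has total Betti number 2.
There are 8 sphere factors.
Total = 2^8 = 256

256


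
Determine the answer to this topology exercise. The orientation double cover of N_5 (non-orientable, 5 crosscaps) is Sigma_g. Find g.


chi(N_5) = 2 - 5 = -3.
Double cover: chi(Sigma_g) = 2 * chi(N_5) = 2*(-3) = -6.
2 - 2g = -6, so g = (2 - (-6))/2 = 8/2 = 4

4


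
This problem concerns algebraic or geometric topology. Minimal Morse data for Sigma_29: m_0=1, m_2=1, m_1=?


A perfect Morse function has m_k = b_k.
For Sigma_29: b_0=1, b_1=2g=58, b_2=1.
Saddles m_1 = 2g = 58

58


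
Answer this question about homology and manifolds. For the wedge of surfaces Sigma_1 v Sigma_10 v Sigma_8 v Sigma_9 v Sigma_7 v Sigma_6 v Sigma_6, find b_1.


For a wedge X v Y: reduced H_k(X v Y) = H_k(X) + H_k(Y).
Each Sigma_g contributes b_1 = 2g.
b_1 = 2 + 20 + 16 + 18 + 14 + 12 + 12 = 94

94


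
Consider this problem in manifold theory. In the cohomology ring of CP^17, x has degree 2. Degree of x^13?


|x| = 2 in H^*(CP^n).
|x^13| = 13 * |x| = 13 * 2 = 26

26


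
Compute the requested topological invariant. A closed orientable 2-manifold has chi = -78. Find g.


chi = 2 - 2g for closed orientable surfaces.
-78 = 2 - 2g
2g = 2 - (-78) = 80
g = 40

40


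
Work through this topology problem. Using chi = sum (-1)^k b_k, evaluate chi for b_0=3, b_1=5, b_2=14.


chi = sum_k (-1)^k b_k.
= (3) + (-5) + (14)
= 12

12


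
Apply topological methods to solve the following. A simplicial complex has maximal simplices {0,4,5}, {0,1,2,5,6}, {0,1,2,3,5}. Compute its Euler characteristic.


Enumerate all faces; f-vector: f_0=7, f_1=16, f_2=17, f_3=9, f_4=2.
chi = sum (-1)^k f_k = 1

1


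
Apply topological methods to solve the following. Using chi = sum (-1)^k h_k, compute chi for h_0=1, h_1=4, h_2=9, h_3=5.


Handles of index k contribute (-1)^k to chi (same as CW cells).
chi = (1) + (-4) + (9) + (-5) = 1

1


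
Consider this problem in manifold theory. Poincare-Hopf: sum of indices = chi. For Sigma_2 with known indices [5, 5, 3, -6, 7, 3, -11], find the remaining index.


Poincare-Hopf: sum of indices = chi(M).
chi(Sigma_2) = 2 - 2*2 = -2.
Sum of known indices = 6.
x = chi - (sum known) = -2 - (6) = -8

-8


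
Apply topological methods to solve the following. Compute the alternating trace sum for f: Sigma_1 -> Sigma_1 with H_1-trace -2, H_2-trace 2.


L(f) = tr(f_0*) - tr(f_1*) + tr(f_2*).
= 1 - (-2) + (2)
= 5

5


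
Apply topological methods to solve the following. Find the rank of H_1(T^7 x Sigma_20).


pi_1(A x B) = pi_1(A) x pi_1(B); rank of abelianization = b_1.
b_1(T^7) = 7, b_1(Sigma_20) = 2*20 = 40.
b_1(product) = 7 + 40 = 47

47


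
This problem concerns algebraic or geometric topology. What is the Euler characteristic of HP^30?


HP^30 has one cell in each dimension 0, 4, ..., 4*30 (30+1 cells, all even-dim).
chi = 30 + 1 = 31

31


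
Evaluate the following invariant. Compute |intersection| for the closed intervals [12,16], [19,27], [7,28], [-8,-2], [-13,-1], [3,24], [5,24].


Intersection = [max(a_i), min(b_i)] = [19, -2].
Since 19 > -2, the intersection is empty.
Length = 0

0


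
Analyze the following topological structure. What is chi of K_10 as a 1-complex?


K_10: V = 10, E = C(10,2) = 45.
chi = V - E = 10 - 45 = -35

-35


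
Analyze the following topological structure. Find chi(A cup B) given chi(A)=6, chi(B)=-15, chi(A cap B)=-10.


chi(A cup B) = chi(A) + chi(B) - chi(A cap B)
= 6 + (-15) - (-10)
= 1

1


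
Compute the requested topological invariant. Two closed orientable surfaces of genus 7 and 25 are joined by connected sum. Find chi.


chi(Sigma_7) = 2 - 2*7 = -12
chi(Sigma_25) = 2 - 2*25 = -48
For surfaces: chi(A#B) = chi(A) + chi(B) - 2.
chi = -12 + -48 - 2 = -62

-62


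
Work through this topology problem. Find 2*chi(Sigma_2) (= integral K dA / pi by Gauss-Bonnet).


Gauss-Bonnet: integral K dA = 2*pi*chi(M).
chi(Sigma_2) = 2 - 2*2 = -2.
(integral K dA)/pi = 2*chi = 2*(-2) = -4

-4


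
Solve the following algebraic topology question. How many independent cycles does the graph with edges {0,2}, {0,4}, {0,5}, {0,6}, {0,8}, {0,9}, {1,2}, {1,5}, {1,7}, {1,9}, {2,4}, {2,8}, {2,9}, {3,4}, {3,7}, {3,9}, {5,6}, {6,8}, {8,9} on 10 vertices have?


b_1 = E - V + (number of components).
E = 19, V = 10, components = 1.
b_1 = 19 - 10 + 1 = 10

10


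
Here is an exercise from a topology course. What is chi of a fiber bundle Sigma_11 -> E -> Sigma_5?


For a fiber bundle F -> E -> B (with CW structure): chi(E) = chi(B) * chi(F).
chi(Sigma_5) = -8, chi(Sigma_11) = -20.
chi(E) = (-8) * (-20) = 160

160


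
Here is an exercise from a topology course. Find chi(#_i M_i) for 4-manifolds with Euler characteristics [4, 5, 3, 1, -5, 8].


For n-manifolds: chi(A#B) = chi(A) + chi(B) - chi(S^4).
chi(S^4) = 1 + (-1)^4 = 2.
chi(#) = (sum chi_i) - (6-1)*chi(S^4) = 16 - 5*2 = 6

6


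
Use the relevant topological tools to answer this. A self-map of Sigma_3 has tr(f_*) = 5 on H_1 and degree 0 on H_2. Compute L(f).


L(f) = tr(f_0*) - tr(f_1*) + tr(f_2*).
= 1 - (5) + (0)
= -4

-4


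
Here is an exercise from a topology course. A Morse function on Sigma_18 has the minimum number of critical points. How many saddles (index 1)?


A perfect Morse function has m_k = b_k.
For Sigma_18: b_0=1, b_1=2g=36, b_2=1.
Saddles m_1 = 2g = 36

36


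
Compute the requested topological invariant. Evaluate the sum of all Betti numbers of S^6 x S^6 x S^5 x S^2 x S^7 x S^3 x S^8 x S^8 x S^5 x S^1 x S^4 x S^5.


Total Betti number is multiplicative under products.
Each S^d (d>=1) has total Betti number 2.
There are 12 sphere factors.
Total = 2^12 = 4096

4096


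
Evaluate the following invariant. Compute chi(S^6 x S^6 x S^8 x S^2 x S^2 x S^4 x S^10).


chi is multiplicative: chi(X x Y) = chi(X) chi(Y).
Each even-dim sphere has chi = 2. There are 7 factors.
chi = 2^7 = 128

128


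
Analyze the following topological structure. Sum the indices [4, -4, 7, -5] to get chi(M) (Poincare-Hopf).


Poincare-Hopf: chi(M) = sum of indices of zeros.
chi = (4) + (-4) + (7) + (-5) = 2

2


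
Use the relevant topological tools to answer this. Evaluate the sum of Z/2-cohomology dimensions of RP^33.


H^k(RP^33; Z/2) = Z/2 for each 0 <= k <= 33.
Total dimension = 33 + 1 = 34

34


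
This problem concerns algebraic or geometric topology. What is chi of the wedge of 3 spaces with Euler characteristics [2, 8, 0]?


chi(A v B) = chi(A) + chi(B) - 1 (one point identified).
For 3 spaces: chi = (sum chi_i) - (3 - 1).
sum = 10; chi = 10 - 2 = 8

8


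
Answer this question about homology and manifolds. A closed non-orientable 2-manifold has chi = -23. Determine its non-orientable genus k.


chi = 2 - k for closed non-orientable surfaces with k crosscaps.
-23 = 2 - k
k = 2 - (-23) = 25

25


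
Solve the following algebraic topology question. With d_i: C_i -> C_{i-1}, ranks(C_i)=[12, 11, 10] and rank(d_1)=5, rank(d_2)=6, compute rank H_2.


rank H_k = rank(ker d_k) - rank(im d_{k+1}).
rank(ker d_2) = rank(C_2) - rank(d_2) = 10 - 6 = 4.
rank(im d_{2+1}) = 0.
rank H_2 = 4 - 0 = 4

4


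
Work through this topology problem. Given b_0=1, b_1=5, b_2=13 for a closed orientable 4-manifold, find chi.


By Poincare duality b_k = b_{4-k}, so full Betti numbers: b_0=1, b_1=5, b_2=13, b_3=5, b_4=1.
chi = sum (-1)^k b_k = 5

5


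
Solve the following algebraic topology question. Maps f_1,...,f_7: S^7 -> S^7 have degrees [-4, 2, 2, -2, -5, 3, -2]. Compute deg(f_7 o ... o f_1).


Degree is multiplicative: deg(composition) = product of degrees.
= (-4) * (2) * (2) * (-2) * (-5) * (3) * (-2) = 960

960


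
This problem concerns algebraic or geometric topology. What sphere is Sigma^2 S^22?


Each suspension raises dimension by 1: Sigma S^n = S^{n+1}.
Sigma^2 S^22 = S^{22+2} = S^24

24


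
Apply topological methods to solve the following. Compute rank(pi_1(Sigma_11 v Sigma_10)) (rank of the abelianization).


For a wedge: H_1(A v B) = H_1(A) + H_1(B).
b_1(Sigma_11) = 22, b_1(Sigma_10) = 20.
b_1 = 22 + 20 = 42

42


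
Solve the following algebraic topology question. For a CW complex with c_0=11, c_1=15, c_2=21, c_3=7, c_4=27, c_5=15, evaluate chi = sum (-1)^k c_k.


chi = sum_k (-1)^k c_k.
= (-1)^0*11 + (-1)^1*15 + (-1)^2*21 + (-1)^3*7 + (-1)^4*27 + (-1)^5*15
= (11) + (-15) + (21) + (-7) + (27) + (-15)
= 22

22


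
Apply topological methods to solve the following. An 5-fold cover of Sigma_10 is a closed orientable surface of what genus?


For an n-sheeted cover: chi(E) = n * chi(B).
chi(Sigma_10) = 2 - 2*10 = -18.
chi(E) = 5 * (-18) = -90.
genus(E) = (2 - chi(E))/2 = (2 - (-90))/2 = 92/2 = 46

46


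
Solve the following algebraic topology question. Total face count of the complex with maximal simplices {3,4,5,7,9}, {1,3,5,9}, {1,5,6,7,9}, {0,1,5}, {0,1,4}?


Each maximal simplex on m vertices has 2^m - 1 nonempty faces.
Take the union (dedupe shared faces).
Total distinct faces = 66

66


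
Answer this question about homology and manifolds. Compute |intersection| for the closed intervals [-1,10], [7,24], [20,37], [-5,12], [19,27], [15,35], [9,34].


Intersection = [max(a_i), min(b_i)] = [20, 10].
Since 20 > 10, the intersection is empty.
Length = 0

0


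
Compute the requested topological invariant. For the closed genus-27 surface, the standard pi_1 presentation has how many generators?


Standard presentation: pi_1(Sigma_g) = <a_1,b_1,...,a_g,b_g | [a_1,b_1]...[a_g,b_g] = 1>.
Number of generators = 2g = 2*27 = 54

54


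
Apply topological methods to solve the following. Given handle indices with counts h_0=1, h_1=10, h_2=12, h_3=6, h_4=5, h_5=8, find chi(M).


Handles of index k contribute (-1)^k to chi (same as CW cells).
chi = (1) + (-10) + (12) + (-6) + (5) + (-8) = -6

-6


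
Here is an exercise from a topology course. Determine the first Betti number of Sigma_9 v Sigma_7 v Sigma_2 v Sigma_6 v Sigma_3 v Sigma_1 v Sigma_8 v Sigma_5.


For a wedge X v Y: reduced H_k(X v Y) = H_k(X) + H_k(Y).
Each Sigma_g contributes b_1 = 2g.
b_1 = 18 + 14 + 4 + 12 + 6 + 2 + 16 + 10 = 82

82


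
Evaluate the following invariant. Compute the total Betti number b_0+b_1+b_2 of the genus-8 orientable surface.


For Sigma_8: b_0 = 1, b_1 = 2g = 16, b_2 = 1.
Total = 1 + 16 + 1 = 18

18


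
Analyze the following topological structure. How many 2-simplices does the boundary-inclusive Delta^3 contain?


Delta^3 has 3+1 vertices. A 2-face is a choice of 2+1 vertices.
f_2 = C(3+1, 2+1) = C(4,3) = 4

4


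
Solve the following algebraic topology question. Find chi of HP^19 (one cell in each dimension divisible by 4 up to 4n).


HP^19 has one cell in each dimension 0, 4, ..., 4*19 (19+1 cells, all even-dim).
chi = 19 + 1 = 20

20


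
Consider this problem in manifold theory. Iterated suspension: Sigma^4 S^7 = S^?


Each suspension raises dimension by 1: Sigma S^n = S^{n+1}.
Sigma^4 S^7 = S^{7+4} = S^11

11


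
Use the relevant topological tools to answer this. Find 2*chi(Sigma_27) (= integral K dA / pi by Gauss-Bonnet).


Gauss-Bonnet: integral K dA = 2*pi*chi(M).
chi(Sigma_27) = 2 - 2*27 = -52.
(integral K dA)/pi = 2*chi = 2*(-52) = -104

-104


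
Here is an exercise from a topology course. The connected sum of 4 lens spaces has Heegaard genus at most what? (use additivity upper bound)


Heegaard genus satisfies g(A#B) <= g(A) + g(B).
Each lens space has g = 1.
Upper bound: 4 * 1 = 4

4


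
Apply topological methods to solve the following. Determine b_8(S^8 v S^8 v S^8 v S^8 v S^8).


For a wedge of spheres, H_k (k>0) is free on one generator per sphere of dimension k.
Spheres of dimension 8: count = 5.
b_8 = 5

5


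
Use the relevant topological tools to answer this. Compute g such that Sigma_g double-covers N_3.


chi(N_3) = 2 - 3 = -1.
Double cover: chi(Sigma_g) = 2 * chi(N_3) = 2*(-1) = -2.
2 - 2g = -2, so g = (2 - (-2))/2 = 4/2 = 2

2


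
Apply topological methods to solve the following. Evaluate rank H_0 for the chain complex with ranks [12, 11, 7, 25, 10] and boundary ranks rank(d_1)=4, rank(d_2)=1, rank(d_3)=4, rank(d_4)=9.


rank H_k = rank(ker d_k) - rank(im d_{k+1}).
rank(ker d_0) = rank(C_0) - rank(d_0) = 12 - 0 = 12.
rank(im d_{0+1}) = 4.
rank H_0 = 12 - 4 = 8

8


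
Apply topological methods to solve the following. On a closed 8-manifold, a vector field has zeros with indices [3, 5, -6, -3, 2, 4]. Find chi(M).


Poincare-Hopf: chi(M) = sum of indices of zeros.
chi = (3) + (5) + (-6) + (-3) + (2) + (4) = 5

5


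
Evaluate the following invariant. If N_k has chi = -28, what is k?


chi = 2 - k for closed non-orientable surfaces with k crosscaps.
-28 = 2 - k
k = 2 - (-28) = 30

30


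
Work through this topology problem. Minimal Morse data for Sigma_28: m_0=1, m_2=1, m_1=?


A perfect Morse function has m_k = b_k.
For Sigma_28: b_0=1, b_1=2g=56, b_2=1.
Saddles m_1 = 2g = 56

56


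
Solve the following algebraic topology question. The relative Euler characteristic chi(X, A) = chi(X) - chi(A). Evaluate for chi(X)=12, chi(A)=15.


Relative Euler characteristic: chi(X, A) = chi(X) - chi(A).
= 12 - (15) = -3

-3


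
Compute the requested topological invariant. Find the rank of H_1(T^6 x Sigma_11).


pi_1(A x B) = pi_1(A) x pi_1(B); rank of abelianization = b_1.
b_1(T^6) = 6, b_1(Sigma_11) = 2*11 = 22.
b_1(product) = 6 + 22 = 28

28


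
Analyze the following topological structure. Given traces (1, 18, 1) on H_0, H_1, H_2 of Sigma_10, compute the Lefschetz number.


L(f) = tr(f_0*) - tr(f_1*) + tr(f_2*).
= 1 - (18) + (1)
= -16

-16


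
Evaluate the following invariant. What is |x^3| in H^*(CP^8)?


|x| = 2 in H^*(CP^n).
|x^3| = 3 * |x| = 3 * 2 = 6

6


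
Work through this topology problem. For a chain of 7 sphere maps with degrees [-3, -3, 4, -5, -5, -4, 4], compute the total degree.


Degree is multiplicative: deg(composition) = product of degrees.
= (-3) * (-3) * (4) * (-5) * (-5) * (-4) * (4) = -14400

-14400


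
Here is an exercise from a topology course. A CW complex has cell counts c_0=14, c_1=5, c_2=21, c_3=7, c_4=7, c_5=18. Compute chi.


chi = sum_k (-1)^k c_k.
= (-1)^0*14 + (-1)^1*5 + (-1)^2*21 + (-1)^3*7 + (-1)^4*7 + (-1)^5*18
= (14) + (-5) + (21) + (-7) + (7) + (-18)
= 12

12


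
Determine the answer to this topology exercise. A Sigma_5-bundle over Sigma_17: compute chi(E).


For a fiber bundle F -> E -> B (with CW structure): chi(E) = chi(B) * chi(F).
chi(Sigma_17) = -32, chi(Sigma_5) = -8.
chi(E) = (-32) * (-8) = 256

256


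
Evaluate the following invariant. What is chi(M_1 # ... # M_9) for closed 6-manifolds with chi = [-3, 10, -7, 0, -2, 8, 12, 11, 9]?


For n-manifolds: chi(A#B) = chi(A) + chi(B) - chi(S^6).
chi(S^6) = 1 + (-1)^6 = 2.
chi(#) = (sum chi_i) - (9-1)*chi(S^6) = 38 - 8*2 = 22

22


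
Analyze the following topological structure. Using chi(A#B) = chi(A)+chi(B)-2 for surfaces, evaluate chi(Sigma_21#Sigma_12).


chi(Sigma_21) = 2 - 2*21 = -40
chi(Sigma_12) = 2 - 2*12 = -22
For surfaces: chi(A#B) = chi(A) + chi(B) - 2.
chi = -40 + -22 - 2 = -64

-64


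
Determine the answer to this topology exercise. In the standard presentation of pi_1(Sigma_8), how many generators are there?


Standard presentation: pi_1(Sigma_g) = <a_1,b_1,...,a_g,b_g | [a_1,b_1]...[a_g,b_g] = 1>.
Number of generators = 2g = 2*8 = 16

16


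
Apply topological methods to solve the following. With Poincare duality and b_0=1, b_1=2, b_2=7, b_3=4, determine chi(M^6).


By Poincare duality b_k = b_{6-k}, so full Betti numbers: b_0=1, b_1=2, b_2=7, b_3=4, b_4=7, b_5=2, b_6=1.
chi = sum (-1)^k b_k = 8

8


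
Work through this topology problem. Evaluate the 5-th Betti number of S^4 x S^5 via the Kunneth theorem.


Each S^d has Poincare polynomial 1 + t^d.
The product S^4 x S^5 has Poincare polynomial prod(1+t^d_i).
Expanding: b_0=1, b_4=1, b_5=1, b_9=1.
b_5 = 1

1


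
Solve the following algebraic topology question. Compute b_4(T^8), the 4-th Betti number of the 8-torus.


By the Kunneth formula, b_k(T^n) = C(n,k).
b_4(T^8) = C(8,4).
C(8,4) = 8!/(4!*4!) = 70

70


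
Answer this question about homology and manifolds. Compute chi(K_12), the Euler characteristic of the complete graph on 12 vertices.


K_12: V = 12, E = C(12,2) = 66.
chi = V - E = 12 - 66 = -54

-54


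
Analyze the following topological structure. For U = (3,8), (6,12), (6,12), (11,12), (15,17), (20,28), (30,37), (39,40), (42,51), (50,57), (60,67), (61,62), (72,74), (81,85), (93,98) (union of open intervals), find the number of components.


Sort and merge overlapping open intervals.
Merged: (3,12), (15,17), (20,28), (30,37), (39,40), (42,57), (60,67), (72,74), (81,85), (93,98).
Number of components = 10

10


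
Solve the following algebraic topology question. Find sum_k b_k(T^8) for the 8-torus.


b_k(T^8) = C(8,k), so the sum over k is sum_k C(8,k) = 2^8.
Total = 2^8 = 256

256


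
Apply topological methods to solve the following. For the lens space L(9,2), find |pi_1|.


pi_1(L(p,q)) = Z/pZ for any q coprime to p.
|pi_1(L(9,2))| = 9

9


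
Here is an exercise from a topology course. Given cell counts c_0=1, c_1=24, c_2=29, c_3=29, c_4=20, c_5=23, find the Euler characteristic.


chi = sum_k (-1)^k c_k.
= (-1)^0*1 + (-1)^1*24 + (-1)^2*29 + (-1)^3*29 + (-1)^4*20 + (-1)^5*23
= (1) + (-24) + (29) + (-29) + (20) + (-23)
= -26

-26


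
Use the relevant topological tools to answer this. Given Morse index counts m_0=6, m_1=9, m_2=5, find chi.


Morse theory: chi(M) = sum_k (-1)^k m_k where m_k = #(index-k critical points).
= (6) + (-9) + (5) = 2

2


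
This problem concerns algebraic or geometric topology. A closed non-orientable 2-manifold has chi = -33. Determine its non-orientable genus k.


chi = 2 - k for closed non-orientable surfaces with k crosscaps.
-33 = 2 - k
k = 2 - (-33) = 35

35


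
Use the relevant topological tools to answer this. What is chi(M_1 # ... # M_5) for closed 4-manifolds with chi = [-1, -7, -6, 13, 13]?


For n-manifolds: chi(A#B) = chi(A) + chi(B) - chi(S^4).
chi(S^4) = 1 + (-1)^4 = 2.
chi(#) = (sum chi_i) - (5-1)*chi(S^4) = 12 - 4*2 = 4

4


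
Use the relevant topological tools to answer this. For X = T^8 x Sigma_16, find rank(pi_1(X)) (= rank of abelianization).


pi_1(A x B) = pi_1(A) x pi_1(B); rank of abelianization = b_1.
b_1(T^8) = 8, b_1(Sigma_16) = 2*16 = 32.
b_1(product) = 8 + 32 = 40

40


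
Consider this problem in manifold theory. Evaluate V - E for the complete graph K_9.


K_9: V = 9, E = C(9,2) = 36.
chi = V - E = 9 - 36 = -27

-27


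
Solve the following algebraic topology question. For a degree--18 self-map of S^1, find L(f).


On S^1: L(f) = tr(f_0*) + (-1)^1 tr(f_1*) = 1 + (-1)^1 * deg(f).
L(f) = 1 + (-1)^1 * -18 = 1 + 18 = 19

19


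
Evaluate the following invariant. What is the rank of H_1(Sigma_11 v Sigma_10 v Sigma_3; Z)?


For a wedge X v Y: reduced H_k(X v Y) = H_k(X) + H_k(Y).
Each Sigma_g contributes b_1 = 2g.
b_1 = 22 + 20 + 6 = 48

48


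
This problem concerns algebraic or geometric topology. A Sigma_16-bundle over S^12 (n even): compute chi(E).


chi(S^12) = 2 (n even), chi(Sigma_16) = 2 - 2*16 = -30.
chi(E) = 2 * (-30) = -60

-60


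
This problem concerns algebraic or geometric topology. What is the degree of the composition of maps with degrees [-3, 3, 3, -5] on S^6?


Degree is multiplicative: deg(composition) = product of degrees.
= (-3) * (3) * (3) * (-5) = 135

135


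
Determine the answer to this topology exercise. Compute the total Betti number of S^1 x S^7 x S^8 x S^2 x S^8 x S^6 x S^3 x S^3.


Total Betti number is multiplicative under products.
Each S^d (d>=1) has total Betti number 2.
There are 8 sphere factors.
Total = 2^8 = 256

256


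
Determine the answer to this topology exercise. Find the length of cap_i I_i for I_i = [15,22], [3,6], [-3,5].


Intersection = [max(a_i), min(b_i)] = [15, 5].
Since 15 > 5, the intersection is empty.
Length = 0

0


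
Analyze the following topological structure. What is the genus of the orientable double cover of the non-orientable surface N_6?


chi(N_6) = 2 - 6 = -4.
Double cover: chi(Sigma_g) = 2 * chi(N_6) = 2*(-4) = -8.
2 - 2g = -8, so g = (2 - (-8))/2 = 10/2 = 5

5


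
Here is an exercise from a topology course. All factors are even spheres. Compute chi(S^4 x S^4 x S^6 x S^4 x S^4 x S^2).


chi is multiplicative: chi(X x Y) = chi(X) chi(Y).
Each even-dim sphere has chi = 2. There are 6 factors.
chi = 2^6 = 64

64


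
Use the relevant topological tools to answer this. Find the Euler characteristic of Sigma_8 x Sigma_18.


chi(Sigma_8) = 2 - 2*8 = -14
chi(Sigma_18) = 2 - 2*18 = -34
chi(product) = (-14) * (-34) = 476

476


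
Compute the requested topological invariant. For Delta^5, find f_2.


Delta^5 has 5+1 vertices. A 2-face is a choice of 2+1 vertices.
f_2 = C(5+1, 2+1) = C(6,3) = 20

20


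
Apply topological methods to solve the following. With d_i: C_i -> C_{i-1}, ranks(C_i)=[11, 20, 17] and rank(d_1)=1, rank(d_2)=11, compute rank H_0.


rank H_k = rank(ker d_k) - rank(im d_{k+1}).
rank(ker d_0) = rank(C_0) - rank(d_0) = 11 - 0 = 11.
rank(im d_{0+1}) = 1.
rank H_0 = 11 - 1 = 10

10


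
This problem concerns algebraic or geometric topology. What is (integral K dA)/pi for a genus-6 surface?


Gauss-Bonnet: integral K dA = 2*pi*chi(M).
chi(Sigma_6) = 2 - 2*6 = -10.
(integral K dA)/pi = 2*chi = 2*(-10) = -20

-20


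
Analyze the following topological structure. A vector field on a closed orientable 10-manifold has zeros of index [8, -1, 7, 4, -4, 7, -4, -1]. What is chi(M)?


Poincare-Hopf: chi(M) = sum of indices of zeros.
chi = (8) + (-1) + (7) + (4) + (-4) + (7) + (-4) + (-1) = 16

16


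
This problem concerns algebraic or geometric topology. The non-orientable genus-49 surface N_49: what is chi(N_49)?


For a non-orientable closed surface with k crosscaps: chi = 2 - k.
Here k = 49.
chi = 2 - 49 = -47

-47


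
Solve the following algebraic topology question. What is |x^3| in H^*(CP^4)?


|x| = 2 in H^*(CP^n).
|x^3| = 3 * |x| = 3 * 2 = 6

6


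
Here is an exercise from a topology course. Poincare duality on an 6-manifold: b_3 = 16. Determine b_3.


Poincare duality for closed orientable n-manifolds: b_k = b_{n-k}.
Here n = 6, so b_3 = b_3 = 16

16


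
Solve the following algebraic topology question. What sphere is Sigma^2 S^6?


Each suspension raises dimension by 1: Sigma S^n = S^{n+1}.
Sigma^2 S^6 = S^{6+2} = S^8

8


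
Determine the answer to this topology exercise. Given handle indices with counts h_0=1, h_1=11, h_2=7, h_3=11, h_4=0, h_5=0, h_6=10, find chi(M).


Handles of index k contribute (-1)^k to chi (same as CW cells).
chi = (1) + (-11) + (7) + (-11) + (0) + (0) + (10) = -4

-4


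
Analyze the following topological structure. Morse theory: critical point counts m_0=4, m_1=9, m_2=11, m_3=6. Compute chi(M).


Morse theory: chi(M) = sum_k (-1)^k m_k where m_k = #(index-k critical points).
= (4) + (-9) + (11) + (-6) = 0

0


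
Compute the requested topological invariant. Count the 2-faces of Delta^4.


Delta^4 has 4+1 vertices. A 2-face is a choice of 2+1 vertices.
f_2 = C(4+1, 2+1) = C(5,3) = 10

10


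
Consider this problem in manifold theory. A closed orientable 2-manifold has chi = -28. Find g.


chi = 2 - 2g for closed orientable surfaces.
-28 = 2 - 2g
2g = 2 - (-28) = 30
g = 15

15


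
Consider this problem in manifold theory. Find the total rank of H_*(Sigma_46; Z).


For Sigma_46: b_0 = 1, b_1 = 2g = 92, b_2 = 1.
Total = 1 + 92 + 1 = 94

94


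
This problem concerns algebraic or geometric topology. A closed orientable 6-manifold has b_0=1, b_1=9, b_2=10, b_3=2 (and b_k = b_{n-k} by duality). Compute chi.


By Poincare duality b_k = b_{6-k}, so full Betti numbers: b_0=1, b_1=9, b_2=10, b_3=2, b_4=10, b_5=9, b_6=1.
chi = sum (-1)^k b_k = 2

2


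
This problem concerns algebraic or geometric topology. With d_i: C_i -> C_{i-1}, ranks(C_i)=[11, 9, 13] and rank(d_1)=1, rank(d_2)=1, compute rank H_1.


rank H_k = rank(ker d_k) - rank(im d_{k+1}).
rank(ker d_1) = rank(C_1) - rank(d_1) = 9 - 1 = 8.
rank(im d_{1+1}) = 1.
rank H_1 = 8 - 1 = 7

7


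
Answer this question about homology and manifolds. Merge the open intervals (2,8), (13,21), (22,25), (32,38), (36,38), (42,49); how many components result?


Sort and merge overlapping open intervals.
Merged: (2,8), (13,21), (22,25), (32,38), (42,49).
Number of components = 5

5


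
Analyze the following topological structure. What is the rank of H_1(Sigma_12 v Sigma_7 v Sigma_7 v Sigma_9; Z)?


For a wedge X v Y: reduced H_k(X v Y) = H_k(X) + H_k(Y).
Each Sigma_g contributes b_1 = 2g.
b_1 = 24 + 14 + 14 + 18 = 70

70


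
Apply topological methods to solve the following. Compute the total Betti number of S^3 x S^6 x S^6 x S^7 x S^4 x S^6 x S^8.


Total Betti number is multiplicative under products.
Each S^d (d>=1) has total Betti number 2.
There are 7 sphere factors.
Total = 2^7 = 128

128


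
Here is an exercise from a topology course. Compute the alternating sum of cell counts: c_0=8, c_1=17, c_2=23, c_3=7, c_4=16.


chi = sum_k (-1)^k c_k.
= (-1)^0*8 + (-1)^1*17 + (-1)^2*23 + (-1)^3*7 + (-1)^4*16
= (8) + (-17) + (23) + (-7) + (16)
= 23

23


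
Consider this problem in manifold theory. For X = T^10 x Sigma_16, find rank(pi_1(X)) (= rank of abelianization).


pi_1(A x B) = pi_1(A) x pi_1(B); rank of abelianization = b_1.
b_1(T^10) = 10, b_1(Sigma_16) = 2*16 = 32.
b_1(product) = 10 + 32 = 42

42


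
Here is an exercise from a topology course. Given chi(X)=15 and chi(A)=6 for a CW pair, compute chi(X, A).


Relative Euler characteristic: chi(X, A) = chi(X) - chi(A).
= 15 - (6) = 9

9


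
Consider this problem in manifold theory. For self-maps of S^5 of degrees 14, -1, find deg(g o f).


Degree is multiplicative under composition: deg(g o f) = deg(g) * deg(f).
= -1 * 14 = -14

-14


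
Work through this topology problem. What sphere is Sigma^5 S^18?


Each suspension raises dimension by 1: Sigma S^n = S^{n+1}.
Sigma^5 S^18 = S^{18+5} = S^23

23


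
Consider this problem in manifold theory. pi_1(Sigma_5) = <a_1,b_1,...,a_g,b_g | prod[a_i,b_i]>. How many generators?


Standard presentation: pi_1(Sigma_g) = <a_1,b_1,...,a_g,b_g | [a_1,b_1]...[a_g,b_g] = 1>.
Number of generators = 2g = 2*5 = 10

10


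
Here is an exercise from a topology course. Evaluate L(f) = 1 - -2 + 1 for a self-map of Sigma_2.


L(f) = tr(f_0*) - tr(f_1*) + tr(f_2*).
= 1 - (-2) + (1)
= 4

4


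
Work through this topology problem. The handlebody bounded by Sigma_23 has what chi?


A genus-g handlebody deformation retracts to a wedge of g circles.
chi(vee_g S^1) = 1 - g.
chi(H_23) = 1 - 23 = -22

-22


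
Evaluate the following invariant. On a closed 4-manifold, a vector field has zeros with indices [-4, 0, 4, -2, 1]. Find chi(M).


Poincare-Hopf: chi(M) = sum of indices of zeros.
chi = (-4) + (0) + (4) + (-2) + (1) = -1

-1


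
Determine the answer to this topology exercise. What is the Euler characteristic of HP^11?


HP^11 has one cell in each dimension 0, 4, ..., 4*11 (11+1 cells, all even-dim).
chi = 11 + 1 = 12

12


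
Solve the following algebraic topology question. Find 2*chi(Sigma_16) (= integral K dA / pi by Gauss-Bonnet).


Gauss-Bonnet: integral K dA = 2*pi*chi(M).
chi(Sigma_16) = 2 - 2*16 = -30.
(integral K dA)/pi = 2*chi = 2*(-30) = -60

-60


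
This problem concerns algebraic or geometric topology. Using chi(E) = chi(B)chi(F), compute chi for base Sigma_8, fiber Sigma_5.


For a fiber bundle F -> E -> B (with CW structure): chi(E) = chi(B) * chi(F).
chi(Sigma_8) = -14, chi(Sigma_5) = -8.
chi(E) = (-14) * (-8) = 112

112


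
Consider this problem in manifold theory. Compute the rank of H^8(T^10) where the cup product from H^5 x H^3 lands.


Cup product: H^p x H^q -> H^{p+q}; here p+q = 5+3 = 8.
rank H^k(T^n) = C(n,k).
C(10,8) = 45

45


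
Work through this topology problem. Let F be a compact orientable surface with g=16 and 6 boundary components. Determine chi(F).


For a compact orientable surface with genus g and b boundary components: chi = 2 - 2g - b.
chi = 2 - 2*16 - 6 = 2 - 32 - 6 = -36

-36


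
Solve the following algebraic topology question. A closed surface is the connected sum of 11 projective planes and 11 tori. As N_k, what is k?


Since a >= 1, the sum is non-orientable; each T^2 can be replaced by RP^2 # RP^2 (since T^2#RP^2 = 3RP^2).
Total crosscaps k = 11 + 2*11 = 33.
Check via chi: chi = 11*1 + 11*0 - (11+11-1)*2 = -31 = 2 - k = -31. Consistent.

33


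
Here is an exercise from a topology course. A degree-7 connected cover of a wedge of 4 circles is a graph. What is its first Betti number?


Nielsen-Schreier: an index-n subgroup of F_r is free of rank 1 + n(r-1).
Equivalently: chi(cover) = n*chi(base); chi(vee_r S^1) = 1 - 4 = -3.
chi(E) = 7*(-3) = -21; rank = 1 - chi(E) = 1 - (-21) = 22.
rank = 1 + 7*(4-1) = 1 + 21 = 22

22


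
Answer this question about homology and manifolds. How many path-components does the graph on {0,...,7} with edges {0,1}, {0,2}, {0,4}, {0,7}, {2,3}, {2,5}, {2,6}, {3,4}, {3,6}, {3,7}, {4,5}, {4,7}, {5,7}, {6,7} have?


Run DFS/union-find over 8 vertices.
V = 8, E = 14.
Number of components = 1

1


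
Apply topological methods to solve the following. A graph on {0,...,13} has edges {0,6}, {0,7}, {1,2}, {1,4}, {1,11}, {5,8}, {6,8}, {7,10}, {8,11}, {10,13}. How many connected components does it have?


Run DFS/union-find over 14 vertices.
V = 14, E = 10.
Number of components = 4

4


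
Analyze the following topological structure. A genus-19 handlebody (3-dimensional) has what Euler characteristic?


A genus-g handlebody deformation retracts to a wedge of g circles.
chi(vee_g S^1) = 1 - g.
chi(H_19) = 1 - 19 = -18

-18


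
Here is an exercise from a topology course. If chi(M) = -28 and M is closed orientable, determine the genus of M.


chi = 2 - 2g for closed orientable surfaces.
-28 = 2 - 2g
2g = 2 - (-28) = 30
g = 15

15


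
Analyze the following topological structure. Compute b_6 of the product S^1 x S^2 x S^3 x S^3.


Each S^d has Poincare polynomial 1 + t^d.
The product S^1 x S^2 x S^3 x S^3 has Poincare polynomial prod(1+t^d_i).
Expanding: b_0=1, b_1=1, b_2=1, b_3=3, b_4=2, b_5=2, b_6=3, b_7=1, b_8=1, b_9=1.
b_6 = 3

3


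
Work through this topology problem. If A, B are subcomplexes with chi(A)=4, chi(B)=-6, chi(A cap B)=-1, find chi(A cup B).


chi(A cup B) = chi(A) + chi(B) - chi(A cap B)
= 4 + (-6) - (-1)
= -1

-1


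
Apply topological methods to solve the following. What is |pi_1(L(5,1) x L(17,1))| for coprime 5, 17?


pi_1(X x Y) = pi_1(X) x pi_1(Y).
pi_1(L(5,1)) = Z/5, pi_1(L(17,1)) = Z/17.
|Z/5 x Z/17| = 5 * 17 = 85

85


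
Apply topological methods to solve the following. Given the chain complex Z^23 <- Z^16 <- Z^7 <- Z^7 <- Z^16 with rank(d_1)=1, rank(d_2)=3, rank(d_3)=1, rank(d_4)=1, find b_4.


rank H_k = rank(ker d_k) - rank(im d_{k+1}).
rank(ker d_4) = rank(C_4) - rank(d_4) = 16 - 1 = 15.
rank(im d_{4+1}) = 0.
rank H_4 = 15 - 0 = 15

15


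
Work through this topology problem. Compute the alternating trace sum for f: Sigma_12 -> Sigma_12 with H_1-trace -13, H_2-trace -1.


L(f) = tr(f_0*) - tr(f_1*) + tr(f_2*).
= 1 - (-13) + (-1)
= 13

13


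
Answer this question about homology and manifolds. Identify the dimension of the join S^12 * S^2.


Join of spheres: S^m * S^n = S^{m+n+1}.
dim = 12 + 2 + 1 = 15

15


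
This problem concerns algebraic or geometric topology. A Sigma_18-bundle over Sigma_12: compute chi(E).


For a fiber bundle F -> E -> B (with CW structure): chi(E) = chi(B) * chi(F).
chi(Sigma_12) = -22, chi(Sigma_18) = -34.
chi(E) = (-22) * (-34) = 748

748


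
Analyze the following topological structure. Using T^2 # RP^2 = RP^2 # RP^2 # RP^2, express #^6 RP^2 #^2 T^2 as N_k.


Since a >= 1, the sum is non-orientable; each T^2 can be replaced by RP^2 # RP^2 (since T^2#RP^2 = 3RP^2).
Total crosscaps k = 6 + 2*2 = 10.
Check via chi: chi = 6*1 + 2*0 - (6+2-1)*2 = -8 = 2 - k = -8. Consistent.

10
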